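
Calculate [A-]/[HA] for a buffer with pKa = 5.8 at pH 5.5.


[A-]/[HA] = 10^(pH - pKa)
= 10^(5.5 - 5.8)
= 0.5012

0.5012


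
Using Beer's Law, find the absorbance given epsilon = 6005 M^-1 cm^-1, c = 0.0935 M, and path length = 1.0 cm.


A = epsilon * c * l
A = 6005 * 0.0935 * 1.0
A = 561.4675

561.4675


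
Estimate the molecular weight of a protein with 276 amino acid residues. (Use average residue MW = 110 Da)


MW = n_residues * 110 Da
MW = 276 * 110
MW = 30360 Da

30360 Da


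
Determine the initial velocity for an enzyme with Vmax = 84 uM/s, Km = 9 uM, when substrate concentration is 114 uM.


v = Vmax * [S] / (Km + [S])
v = 84 * 114 / (9 + 114)
v = 77.8537 uM/s

77.8537 uM/s


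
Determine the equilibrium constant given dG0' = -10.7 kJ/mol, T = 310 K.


Keq = exp(-dG0 * 1000 / (R * T))
Keq = exp(-(-10.7) * 1000 / (8.314 * 310))
Keq = 63.5335

63.5335


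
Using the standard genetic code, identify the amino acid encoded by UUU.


Standard genetic code lookup.
Codon UUU -> Phe

Phe


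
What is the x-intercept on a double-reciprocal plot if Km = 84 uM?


x-intercept = -1/Km
= -1/84
= -0.0119 1/uM

-0.0119 1/uM


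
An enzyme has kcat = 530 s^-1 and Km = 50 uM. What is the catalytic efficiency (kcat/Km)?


Catalytic efficiency = kcat / Km
= 530 / 50
= 10.6 uM^-1*s^-1

10.6 uM^-1*s^-1


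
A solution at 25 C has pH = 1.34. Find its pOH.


pOH = 14 - pH
pOH = 14 - 1.34
pOH = 12.66

12.66


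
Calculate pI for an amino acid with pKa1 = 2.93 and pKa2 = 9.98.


pI = (pKa1 + pKa2) / 2
pI = (2.93 + 9.98) / 2
pI = 6.455

6.455


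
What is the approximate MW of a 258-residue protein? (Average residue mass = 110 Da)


MW = n_residues * 110 Da
MW = 258 * 110
MW = 28380 Da

28380 Da


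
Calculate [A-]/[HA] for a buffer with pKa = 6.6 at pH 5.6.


[A-]/[HA] = 10^(pH - pKa)
= 10^(5.6 - 6.6)
= 0.1

0.1


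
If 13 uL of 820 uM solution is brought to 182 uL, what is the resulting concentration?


C2 = C1 * V1 / V2
C2 = 820 * 13 / 182
C2 = 58.5714 uM

58.5714 uM


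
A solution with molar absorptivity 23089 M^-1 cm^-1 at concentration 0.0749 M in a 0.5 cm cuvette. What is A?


A = epsilon * c * l
A = 23089 * 0.0749 * 0.5
A = 864.683

864.683


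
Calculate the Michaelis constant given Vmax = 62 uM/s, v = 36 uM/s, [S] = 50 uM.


Km = [S] * (Vmax - v) / v
Km = 50 * (62 - 36) / 36
Km = 36.1111 uM

36.1111 uM


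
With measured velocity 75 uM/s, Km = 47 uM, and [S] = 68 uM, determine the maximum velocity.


Vmax = v * (Km + [S]) / [S]
Vmax = 75 * (47 + 68) / 68
Vmax = 126.8382 uM/s

126.8382 uM/s


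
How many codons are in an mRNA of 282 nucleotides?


codons = nucleotides / 3
codons = 282 / 3 = 94

94


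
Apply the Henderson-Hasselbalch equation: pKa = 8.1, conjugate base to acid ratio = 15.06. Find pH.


pH = pKa + log10([A-]/[HA])
pH = 8.1 + log10(15.06)
pH = 9.2778

9.2778


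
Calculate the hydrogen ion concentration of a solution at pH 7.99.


[H+] = 10^(-pH)
[H+] = 10^(-7.99)
[H+] = 1.023e-08 M

1.023e-08 M


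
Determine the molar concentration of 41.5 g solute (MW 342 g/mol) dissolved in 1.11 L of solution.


C = (mass / MW) / volume
C = (41.5 / 342) / 1.11
C = 0.1093 M

0.1093 M


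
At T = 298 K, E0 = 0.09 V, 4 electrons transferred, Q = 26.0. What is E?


E = E0 - (RT/nF) * ln(Q)
E = 0.09 - (8.314 * 298 / (4 * 96485)) * ln(26.0)
E = 0.0691 V

0.0691 V


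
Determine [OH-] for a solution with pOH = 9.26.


[OH-] = 10^(-pOH)
[OH-] = 10^(-9.26)
[OH-] = 5.495e-10 M

5.495e-10 M


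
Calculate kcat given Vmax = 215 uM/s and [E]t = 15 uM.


kcat = Vmax / [E]t
kcat = 215 / 15
kcat = 14.3333 s^-1

14.3333 s^-1


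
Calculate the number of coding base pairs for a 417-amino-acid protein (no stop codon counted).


Each amino acid = 1 codon = 3 bp
bp = 417 * 3 = 1251 bp

1251 bp


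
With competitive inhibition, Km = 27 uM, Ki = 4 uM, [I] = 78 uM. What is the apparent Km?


Km_app = Km * (1 + [I]/Ki)
Km_app = 27 * (1 + 78/4)
Km_app = 553.5 uM

553.5 uM


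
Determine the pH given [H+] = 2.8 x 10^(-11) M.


pH = -log10([H+])
pH = -log10(2.8 x 10^(-11))
pH = 10.5528

10.5528


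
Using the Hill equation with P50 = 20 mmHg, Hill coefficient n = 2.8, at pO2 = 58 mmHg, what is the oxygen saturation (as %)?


Y = pO2^n / (P50^n + pO2^n)
Y = 58^2.8 / (20^2.8 + 58^2.8)
Y = 95.17%

95.17%


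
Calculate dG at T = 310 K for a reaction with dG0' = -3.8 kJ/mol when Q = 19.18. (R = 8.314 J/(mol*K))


dG = dG0' + RT * ln(Q) / 1000
dG = -3.8 + 8.314 * 310 * ln(19.18) / 1000
dG = 3.8131 kJ/mol

3.8131 kJ/mol


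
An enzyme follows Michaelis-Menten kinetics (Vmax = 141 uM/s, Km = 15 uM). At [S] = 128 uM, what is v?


v = Vmax * [S] / (Km + [S])
v = 141 * 128 / (15 + 128)
v = 126.2098 uM/s

126.2098 uM/s


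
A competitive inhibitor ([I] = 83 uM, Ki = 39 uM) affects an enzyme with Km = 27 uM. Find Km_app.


Km_app = Km * (1 + [I]/Ki)
Km_app = 27 * (1 + 83/39)
Km_app = 84.4615 uM

84.4615 uM


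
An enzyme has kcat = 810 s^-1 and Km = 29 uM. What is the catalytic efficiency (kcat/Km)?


Catalytic efficiency = kcat / Km
= 810 / 29
= 27.931 uM^-1*s^-1

27.931 uM^-1*s^-1


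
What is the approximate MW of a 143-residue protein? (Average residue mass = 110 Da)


MW = n_residues * 110 Da
MW = 143 * 110
MW = 15730 Da

15730 Da


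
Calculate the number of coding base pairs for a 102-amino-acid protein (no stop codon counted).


Each amino acid = 1 codon = 3 bp
bp = 102 * 3 = 306 bp

306 bp


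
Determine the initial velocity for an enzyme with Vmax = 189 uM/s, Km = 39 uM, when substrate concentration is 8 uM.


v = Vmax * [S] / (Km + [S])
v = 189 * 8 / (39 + 8)
v = 32.1702 uM/s

32.1702 uM/s


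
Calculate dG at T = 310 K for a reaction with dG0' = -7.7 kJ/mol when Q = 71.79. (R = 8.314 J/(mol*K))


dG = dG0' + RT * ln(Q) / 1000
dG = -7.7 + 8.314 * 310 * ln(71.79) / 1000
dG = 3.3149 kJ/mol

3.3149 kJ/mol


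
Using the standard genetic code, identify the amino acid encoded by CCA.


Standard genetic code lookup.
Codon CCA -> Pro

Pro


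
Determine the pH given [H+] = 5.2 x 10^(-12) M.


pH = -log10([H+])
pH = -log10(5.2 x 10^(-12))
pH = 11.284

11.284


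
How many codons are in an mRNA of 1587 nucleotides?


codons = nucleotides / 3
codons = 1587 / 3 = 529

529


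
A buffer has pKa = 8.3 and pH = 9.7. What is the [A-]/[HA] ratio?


[A-]/[HA] = 10^(pH - pKa)
= 10^(9.7 - 8.3)
= 25.1189

25.1189


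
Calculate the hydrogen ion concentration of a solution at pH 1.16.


[H+] = 10^(-pH)
[H+] = 10^(-1.16)
[H+] = 0.0692 M

0.0692 M


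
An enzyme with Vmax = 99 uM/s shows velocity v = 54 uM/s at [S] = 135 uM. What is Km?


Km = [S] * (Vmax - v) / v
Km = 135 * (99 - 54) / 54
Km = 112.5 uM

112.5 uM


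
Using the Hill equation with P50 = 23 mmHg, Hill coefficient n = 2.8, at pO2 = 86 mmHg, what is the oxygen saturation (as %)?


Y = pO2^n / (P50^n + pO2^n)
Y = 86^2.8 / (23^2.8 + 86^2.8)
Y = 97.57%

97.57%


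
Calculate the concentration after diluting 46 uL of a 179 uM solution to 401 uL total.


C2 = C1 * V1 / V2
C2 = 179 * 46 / 401
C2 = 20.5337 uM

20.5337 uM


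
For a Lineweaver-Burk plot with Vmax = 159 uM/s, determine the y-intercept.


y-intercept = 1/Vmax
= 1/159
= 0.0063 s/uM

0.0063 s/uM


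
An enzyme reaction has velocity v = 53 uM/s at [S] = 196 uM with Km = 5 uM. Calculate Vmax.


Vmax = v * (Km + [S]) / [S]
Vmax = 53 * (5 + 196) / 196
Vmax = 54.352 uM/s

54.352 uM/s


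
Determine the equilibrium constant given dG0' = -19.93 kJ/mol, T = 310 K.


Keq = exp(-dG0 * 1000 / (R * T))
Keq = exp(-(-19.93) * 1000 / (8.314 * 310))
Keq = 2281.9343

2281.9343


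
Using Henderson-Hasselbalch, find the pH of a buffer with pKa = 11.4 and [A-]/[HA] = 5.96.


pH = pKa + log10([A-]/[HA])
pH = 11.4 + log10(5.96)
pH = 12.1752

12.1752


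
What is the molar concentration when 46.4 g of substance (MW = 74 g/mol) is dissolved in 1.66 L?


C = (mass / MW) / volume
C = (46.4 / 74) / 1.66
C = 0.3777 M

0.3777 M


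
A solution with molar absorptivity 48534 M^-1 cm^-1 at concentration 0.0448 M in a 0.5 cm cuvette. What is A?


A = epsilon * c * l
A = 48534 * 0.0448 * 0.5
A = 1087.1616

1087.1616


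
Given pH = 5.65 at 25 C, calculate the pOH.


pOH = 14 - pH
pOH = 14 - 5.65
pOH = 8.35

8.35


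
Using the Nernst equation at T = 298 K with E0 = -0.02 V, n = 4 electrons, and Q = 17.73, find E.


E = E0 - (RT/nF) * ln(Q)
E = -0.02 - (8.314 * 298 / (4 * 96485)) * ln(17.73)
E = -0.0385 V

-0.0385 V


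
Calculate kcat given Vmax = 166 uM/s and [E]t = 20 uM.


kcat = Vmax / [E]t
kcat = 166 / 20
kcat = 8.3 s^-1

8.3 s^-1


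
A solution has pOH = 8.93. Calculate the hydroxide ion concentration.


[OH-] = 10^(-pOH)
[OH-] = 10^(-8.93)
[OH-] = 1.175e-09 M

1.175e-09 M


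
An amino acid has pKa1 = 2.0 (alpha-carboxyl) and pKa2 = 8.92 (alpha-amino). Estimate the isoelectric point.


pI = (pKa1 + pKa2) / 2
pI = (2.0 + 8.92) / 2
pI = 5.46

5.46


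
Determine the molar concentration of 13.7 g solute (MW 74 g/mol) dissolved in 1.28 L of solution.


C = (mass / MW) / volume
C = (13.7 / 74) / 1.28
C = 0.1446 M

0.1446 M


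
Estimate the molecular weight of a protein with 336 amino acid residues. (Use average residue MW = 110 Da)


MW = n_residues * 110 Da
MW = 336 * 110
MW = 36960 Da

36960 Da


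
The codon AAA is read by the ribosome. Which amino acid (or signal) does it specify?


Standard genetic code lookup.
Codon AAA -> Lys

Lys


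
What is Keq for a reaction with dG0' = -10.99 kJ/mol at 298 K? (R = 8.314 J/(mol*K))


Keq = exp(-dG0 * 1000 / (R * T))
Keq = exp(-(-10.99) * 1000 / (8.314 * 298))
Keq = 84.4192

84.4192


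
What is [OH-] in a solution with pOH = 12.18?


[OH-] = 10^(-pOH)
[OH-] = 10^(-12.18)
[OH-] = 6.607e-13 M

6.607e-13 M


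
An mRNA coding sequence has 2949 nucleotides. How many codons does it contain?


codons = nucleotides / 3
codons = 2949 / 3 = 983

983


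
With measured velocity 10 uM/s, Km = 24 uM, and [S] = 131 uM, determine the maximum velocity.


Vmax = v * (Km + [S]) / [S]
Vmax = 10 * (24 + 131) / 131
Vmax = 11.8321 uM/s

11.8321 uM/s


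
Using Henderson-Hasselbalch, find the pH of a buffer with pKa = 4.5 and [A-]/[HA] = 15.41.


pH = pKa + log10([A-]/[HA])
pH = 4.5 + log10(15.41)
pH = 5.6878

5.6878


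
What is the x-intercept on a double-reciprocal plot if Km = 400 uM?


x-intercept = -1/Km
= -1/400
= -0.0025 1/uM

-0.0025 1/uM


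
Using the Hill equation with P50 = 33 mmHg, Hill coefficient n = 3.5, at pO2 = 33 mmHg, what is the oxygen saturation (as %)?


Y = pO2^n / (P50^n + pO2^n)
Y = 33^3.5 / (33^3.5 + 33^3.5)
Y = 50.0%

50.0%


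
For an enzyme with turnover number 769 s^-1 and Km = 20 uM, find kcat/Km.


Catalytic efficiency = kcat / Km
= 769 / 20
= 38.45 uM^-1*s^-1

38.45 uM^-1*s^-1


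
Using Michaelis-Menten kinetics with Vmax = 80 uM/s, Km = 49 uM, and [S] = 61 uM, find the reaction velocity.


v = Vmax * [S] / (Km + [S])
v = 80 * 61 / (49 + 61)
v = 44.3636 uM/s

44.3636 uM/s


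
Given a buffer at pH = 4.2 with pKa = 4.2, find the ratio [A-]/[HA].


[A-]/[HA] = 10^(pH - pKa)
= 10^(4.2 - 4.2)
= 1.0

1.0


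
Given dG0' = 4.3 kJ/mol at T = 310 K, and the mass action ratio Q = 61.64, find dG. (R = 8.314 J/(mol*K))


dG = dG0' + RT * ln(Q) / 1000
dG = 4.3 + 8.314 * 310 * ln(61.64) / 1000
dG = 14.922 kJ/mol

14.922 kJ/mol


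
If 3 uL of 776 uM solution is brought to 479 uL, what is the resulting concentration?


C2 = C1 * V1 / V2
C2 = 776 * 3 / 479
C2 = 4.8601 uM

4.8601 uM


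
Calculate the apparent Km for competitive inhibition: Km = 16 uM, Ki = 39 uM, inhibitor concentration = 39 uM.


Km_app = Km * (1 + [I]/Ki)
Km_app = 16 * (1 + 39/39)
Km_app = 32.0 uM

32.0 uM


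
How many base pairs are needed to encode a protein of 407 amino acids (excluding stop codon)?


Each amino acid = 1 codon = 3 bp
bp = 407 * 3 = 1221 bp

1221 bp


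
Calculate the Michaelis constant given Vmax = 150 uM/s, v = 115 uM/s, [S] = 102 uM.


Km = [S] * (Vmax - v) / v
Km = 102 * (150 - 115) / 115
Km = 31.0435 uM

31.0435 uM


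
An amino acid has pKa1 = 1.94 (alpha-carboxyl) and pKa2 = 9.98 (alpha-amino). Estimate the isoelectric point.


pI = (pKa1 + pKa2) / 2
pI = (1.94 + 9.98) / 2
pI = 5.96

5.96


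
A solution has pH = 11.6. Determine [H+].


[H+] = 10^(-pH)
[H+] = 10^(-11.6)
[H+] = 2.512e-12 M

2.512e-12 M


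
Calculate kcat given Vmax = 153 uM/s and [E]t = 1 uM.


kcat = Vmax / [E]t
kcat = 153 / 1
kcat = 153.0 s^-1

153.0 s^-1


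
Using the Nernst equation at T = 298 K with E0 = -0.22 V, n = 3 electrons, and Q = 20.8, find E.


E = E0 - (RT/nF) * ln(Q)
E = -0.22 - (8.314 * 298 / (3 * 96485)) * ln(20.8)
E = -0.246 V

-0.246 V


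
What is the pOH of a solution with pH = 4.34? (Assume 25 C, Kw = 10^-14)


pOH = 14 - pH
pOH = 14 - 4.34
pOH = 9.66

9.66


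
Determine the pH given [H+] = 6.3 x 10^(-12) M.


pH = -log10([H+])
pH = -log10(6.3 x 10^(-12))
pH = 11.2007

11.2007


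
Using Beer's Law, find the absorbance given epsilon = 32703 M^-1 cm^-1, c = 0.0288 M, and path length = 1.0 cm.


A = epsilon * c * l
A = 32703 * 0.0288 * 1.0
A = 941.8464

941.8464


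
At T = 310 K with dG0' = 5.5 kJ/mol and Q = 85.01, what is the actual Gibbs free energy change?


dG = dG0' + RT * ln(Q) / 1000
dG = 5.5 + 8.314 * 310 * ln(85.01) / 1000
dG = 16.9505 kJ/mol

16.9505 kJ/mol


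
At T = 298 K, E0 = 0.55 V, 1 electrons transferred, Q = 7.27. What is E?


E = E0 - (RT/nF) * ln(Q)
E = 0.55 - (8.314 * 298 / (1 * 96485)) * ln(7.27)
E = 0.4991 V

0.4991 V


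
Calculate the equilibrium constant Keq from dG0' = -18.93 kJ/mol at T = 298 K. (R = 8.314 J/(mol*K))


Keq = exp(-dG0 * 1000 / (R * T))
Keq = exp(-(-18.93) * 1000 / (8.314 * 298))
Keq = 2080.8773

2080.8773


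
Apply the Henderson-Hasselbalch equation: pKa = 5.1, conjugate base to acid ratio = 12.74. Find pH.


pH = pKa + log10([A-]/[HA])
pH = 5.1 + log10(12.74)
pH = 6.2052

6.2052


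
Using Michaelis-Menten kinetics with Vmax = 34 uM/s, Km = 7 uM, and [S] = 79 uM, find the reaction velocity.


v = Vmax * [S] / (Km + [S])
v = 34 * 79 / (7 + 79)
v = 31.2326 uM/s

31.2326 uM/s


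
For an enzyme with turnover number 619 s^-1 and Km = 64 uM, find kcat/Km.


Catalytic efficiency = kcat / Km
= 619 / 64
= 9.6719 uM^-1*s^-1

9.6719 uM^-1*s^-1


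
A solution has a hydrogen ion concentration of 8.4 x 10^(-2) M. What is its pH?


pH = -log10([H+])
pH = -log10(8.4 x 10^(-2))
pH = 1.0757

1.0757


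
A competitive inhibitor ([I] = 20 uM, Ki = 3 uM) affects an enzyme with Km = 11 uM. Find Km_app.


Km_app = Km * (1 + [I]/Ki)
Km_app = 11 * (1 + 20/3)
Km_app = 84.3333 uM

84.3333 uM


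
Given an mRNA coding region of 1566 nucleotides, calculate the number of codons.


codons = nucleotides / 3
codons = 1566 / 3 = 522

522


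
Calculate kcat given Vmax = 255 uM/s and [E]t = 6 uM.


kcat = Vmax / [E]t
kcat = 255 / 6
kcat = 42.5 s^-1

42.5 s^-1


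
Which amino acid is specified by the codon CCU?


Standard genetic code lookup.
Codon CCU -> Pro

Pro


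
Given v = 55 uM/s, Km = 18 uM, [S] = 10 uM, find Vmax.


Vmax = v * (Km + [S]) / [S]
Vmax = 55 * (18 + 10) / 10
Vmax = 154.0 uM/s

154.0 uM/s


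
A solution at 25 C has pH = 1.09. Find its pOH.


pOH = 14 - pH
pOH = 14 - 1.09
pOH = 12.91

12.91


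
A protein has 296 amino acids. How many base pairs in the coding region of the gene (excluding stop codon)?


Each amino acid = 1 codon = 3 bp
bp = 296 * 3 = 888 bp

888 bp


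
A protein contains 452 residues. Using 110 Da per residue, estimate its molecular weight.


MW = n_residues * 110 Da
MW = 452 * 110
MW = 49720 Da

49720 Da


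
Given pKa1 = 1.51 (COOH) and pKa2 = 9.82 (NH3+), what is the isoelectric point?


pI = (pKa1 + pKa2) / 2
pI = (1.51 + 9.82) / 2
pI = 5.665

5.665


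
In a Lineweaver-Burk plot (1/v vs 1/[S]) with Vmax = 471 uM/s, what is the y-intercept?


y-intercept = 1/Vmax
= 1/471
= 0.0021 s/uM

0.0021 s/uM


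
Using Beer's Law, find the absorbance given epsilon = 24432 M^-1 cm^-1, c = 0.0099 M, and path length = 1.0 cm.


A = epsilon * c * l
A = 24432 * 0.0099 * 1.0
A = 241.8768

241.8768


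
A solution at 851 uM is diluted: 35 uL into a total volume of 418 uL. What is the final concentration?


C2 = C1 * V1 / V2
C2 = 851 * 35 / 418
C2 = 71.256 uM

71.256 uM


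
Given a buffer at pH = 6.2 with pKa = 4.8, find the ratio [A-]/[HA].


[A-]/[HA] = 10^(pH - pKa)
= 10^(6.2 - 4.8)
= 25.1189

25.1189


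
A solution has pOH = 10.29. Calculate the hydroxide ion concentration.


[OH-] = 10^(-pOH)
[OH-] = 10^(-10.29)
[OH-] = 5.129e-11 M

5.129e-11 M


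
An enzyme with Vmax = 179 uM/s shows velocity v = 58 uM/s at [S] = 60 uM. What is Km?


Km = [S] * (Vmax - v) / v
Km = 60 * (179 - 58) / 58
Km = 125.1724 uM

125.1724 uM


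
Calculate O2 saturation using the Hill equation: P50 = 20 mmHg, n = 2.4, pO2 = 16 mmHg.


Y = pO2^n / (P50^n + pO2^n)
Y = 16^2.4 / (20^2.4 + 16^2.4)
Y = 36.92%

36.92%


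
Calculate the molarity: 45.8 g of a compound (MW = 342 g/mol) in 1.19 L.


C = (mass / MW) / volume
C = (45.8 / 342) / 1.19
C = 0.1125 M

0.1125 M


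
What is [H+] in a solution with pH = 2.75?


[H+] = 10^(-pH)
[H+] = 10^(-2.75)
[H+] = 0.0018 M

0.0018 M


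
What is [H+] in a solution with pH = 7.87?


[H+] = 10^(-pH)
[H+] = 10^(-7.87)
[H+] = 1.349e-08 M

1.349e-08 M


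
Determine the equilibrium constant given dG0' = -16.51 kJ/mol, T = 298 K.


Keq = exp(-dG0 * 1000 / (R * T))
Keq = exp(-(-16.51) * 1000 / (8.314 * 298))
Keq = 783.5087

783.5087


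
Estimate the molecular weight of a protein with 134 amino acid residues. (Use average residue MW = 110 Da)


MW = n_residues * 110 Da
MW = 134 * 110
MW = 14740 Da

14740 Da


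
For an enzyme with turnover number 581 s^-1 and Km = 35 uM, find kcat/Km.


Catalytic efficiency = kcat / Km
= 581 / 35
= 16.6 uM^-1*s^-1

16.6 uM^-1*s^-1


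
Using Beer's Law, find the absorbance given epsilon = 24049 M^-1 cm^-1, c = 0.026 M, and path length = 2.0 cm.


A = epsilon * c * l
A = 24049 * 0.026 * 2.0
A = 1250.548

1250.548


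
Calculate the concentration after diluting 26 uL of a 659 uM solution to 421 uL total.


C2 = C1 * V1 / V2
C2 = 659 * 26 / 421
C2 = 40.6983 uM

40.6983 uM


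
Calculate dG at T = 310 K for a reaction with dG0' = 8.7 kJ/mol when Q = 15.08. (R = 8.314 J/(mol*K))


dG = dG0' + RT * ln(Q) / 1000
dG = 8.7 + 8.314 * 310 * ln(15.08) / 1000
dG = 15.6933 kJ/mol

15.6933 kJ/mol


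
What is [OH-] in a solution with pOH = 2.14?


[OH-] = 10^(-pOH)
[OH-] = 10^(-2.14)
[OH-] = 0.0072 M

0.0072 M


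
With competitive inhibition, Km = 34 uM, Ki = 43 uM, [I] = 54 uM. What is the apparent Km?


Km_app = Km * (1 + [I]/Ki)
Km_app = 34 * (1 + 54/43)
Km_app = 76.6977 uM

76.6977 uM


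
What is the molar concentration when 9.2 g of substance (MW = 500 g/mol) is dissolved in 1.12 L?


C = (mass / MW) / volume
C = (9.2 / 500) / 1.12
C = 0.0164 M

0.0164 M


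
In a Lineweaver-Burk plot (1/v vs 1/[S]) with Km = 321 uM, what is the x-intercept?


x-intercept = -1/Km
= -1/321
= -0.0031 1/uM

-0.0031 1/uM


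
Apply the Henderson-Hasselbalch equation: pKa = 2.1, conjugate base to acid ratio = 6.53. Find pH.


pH = pKa + log10([A-]/[HA])
pH = 2.1 + log10(6.53)
pH = 2.9149

2.9149


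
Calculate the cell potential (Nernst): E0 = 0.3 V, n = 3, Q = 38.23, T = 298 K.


E = E0 - (RT/nF) * ln(Q)
E = 0.3 - (8.314 * 298 / (3 * 96485)) * ln(38.23)
E = 0.2688 V

0.2688 V


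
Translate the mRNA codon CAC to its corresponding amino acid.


Standard genetic code lookup.
Codon CAC -> His

His


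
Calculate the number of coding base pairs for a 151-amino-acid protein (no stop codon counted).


Each amino acid = 1 codon = 3 bp
bp = 151 * 3 = 453 bp

453 bp


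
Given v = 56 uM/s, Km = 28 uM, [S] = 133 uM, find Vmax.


Vmax = v * (Km + [S]) / [S]
Vmax = 56 * (28 + 133) / 133
Vmax = 67.7895 uM/s

67.7895 uM/s


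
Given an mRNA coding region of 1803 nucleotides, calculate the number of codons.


codons = nucleotides / 3
codons = 1803 / 3 = 601

601


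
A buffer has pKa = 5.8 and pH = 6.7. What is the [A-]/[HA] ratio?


[A-]/[HA] = 10^(pH - pKa)
= 10^(6.7 - 5.8)
= 7.9433

7.9433


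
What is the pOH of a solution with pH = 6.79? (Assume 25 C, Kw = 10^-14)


pOH = 14 - pH
pOH = 14 - 6.79
pOH = 7.21

7.21


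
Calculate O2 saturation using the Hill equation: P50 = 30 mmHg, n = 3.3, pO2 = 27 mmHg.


Y = pO2^n / (P50^n + pO2^n)
Y = 27^3.3 / (30^3.3 + 27^3.3)
Y = 41.39%

41.39%


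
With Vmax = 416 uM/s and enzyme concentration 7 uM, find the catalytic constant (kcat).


kcat = Vmax / [E]t
kcat = 416 / 7
kcat = 59.4286 s^-1

59.4286 s^-1


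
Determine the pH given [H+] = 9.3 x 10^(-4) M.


pH = -log10([H+])
pH = -log10(9.3 x 10^(-4))
pH = 3.0315

3.0315


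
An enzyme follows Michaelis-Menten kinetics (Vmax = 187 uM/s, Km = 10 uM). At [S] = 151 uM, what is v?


v = Vmax * [S] / (Km + [S])
v = 187 * 151 / (10 + 151)
v = 175.3851 uM/s

175.3851 uM/s


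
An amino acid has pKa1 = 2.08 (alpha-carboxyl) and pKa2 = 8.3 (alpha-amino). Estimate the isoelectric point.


pI = (pKa1 + pKa2) / 2
pI = (2.08 + 8.3) / 2
pI = 5.19

5.19


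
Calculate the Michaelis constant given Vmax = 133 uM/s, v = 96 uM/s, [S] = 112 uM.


Km = [S] * (Vmax - v) / v
Km = 112 * (133 - 96) / 96
Km = 43.1667 uM

43.1667 uM


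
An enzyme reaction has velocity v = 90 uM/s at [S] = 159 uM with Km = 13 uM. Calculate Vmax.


Vmax = v * (Km + [S]) / [S]
Vmax = 90 * (13 + 159) / 159
Vmax = 97.3585 uM/s

97.3585 uM/s


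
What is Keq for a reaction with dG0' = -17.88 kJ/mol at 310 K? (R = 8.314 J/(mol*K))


Keq = exp(-dG0 * 1000 / (R * T))
Keq = exp(-(-17.88) * 1000 / (8.314 * 310))
Keq = 1030.0731

1030.0731


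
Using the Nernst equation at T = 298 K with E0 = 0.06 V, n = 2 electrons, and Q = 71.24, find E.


E = E0 - (RT/nF) * ln(Q)
E = 0.06 - (8.314 * 298 / (2 * 96485)) * ln(71.24)
E = 0.0052 V

0.0052 V


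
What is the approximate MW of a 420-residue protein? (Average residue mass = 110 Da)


MW = n_residues * 110 Da
MW = 420 * 110
MW = 46200 Da

46200 Da


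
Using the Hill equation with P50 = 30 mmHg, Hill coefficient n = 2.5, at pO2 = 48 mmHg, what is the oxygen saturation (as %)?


Y = pO2^n / (P50^n + pO2^n)
Y = 48^2.5 / (30^2.5 + 48^2.5)
Y = 76.4%

76.4%


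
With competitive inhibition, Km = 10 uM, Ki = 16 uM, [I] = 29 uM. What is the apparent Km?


Km_app = Km * (1 + [I]/Ki)
Km_app = 10 * (1 + 29/16)
Km_app = 28.125 uM

28.125 uM


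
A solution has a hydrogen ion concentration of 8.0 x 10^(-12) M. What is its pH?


pH = -log10([H+])
pH = -log10(8.0 x 10^(-12))
pH = 11.0969

11.0969


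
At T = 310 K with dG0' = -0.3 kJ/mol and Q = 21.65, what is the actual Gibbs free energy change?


dG = dG0' + RT * ln(Q) / 1000
dG = -0.3 + 8.314 * 310 * ln(21.65) / 1000
dG = 7.6253 kJ/mol

7.6253 kJ/mol


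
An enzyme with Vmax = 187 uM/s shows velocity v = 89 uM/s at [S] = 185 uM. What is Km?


Km = [S] * (Vmax - v) / v
Km = 185 * (187 - 89) / 89
Km = 203.7079 uM

203.7079 uM


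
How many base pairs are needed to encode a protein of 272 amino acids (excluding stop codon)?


Each amino acid = 1 codon = 3 bp
bp = 272 * 3 = 816 bp

816 bp


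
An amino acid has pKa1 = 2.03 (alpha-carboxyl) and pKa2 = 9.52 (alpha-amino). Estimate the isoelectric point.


pI = (pKa1 + pKa2) / 2
pI = (2.03 + 9.52) / 2
pI = 5.775

5.775


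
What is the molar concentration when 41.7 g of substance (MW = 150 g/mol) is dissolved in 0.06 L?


C = (mass / MW) / volume
C = (41.7 / 150) / 0.06
C = 4.6333 M

4.6333 M


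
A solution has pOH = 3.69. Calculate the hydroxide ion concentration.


[OH-] = 10^(-pOH)
[OH-] = 10^(-3.69)
[OH-] = 2.042e-04 M

2.042e-04 M


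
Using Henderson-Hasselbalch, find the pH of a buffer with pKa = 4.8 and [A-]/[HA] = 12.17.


pH = pKa + log10([A-]/[HA])
pH = 4.8 + log10(12.17)
pH = 5.8853

5.8853


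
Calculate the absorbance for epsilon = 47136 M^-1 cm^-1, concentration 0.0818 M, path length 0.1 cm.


A = epsilon * c * l
A = 47136 * 0.0818 * 0.1
A = 385.5725

385.5725


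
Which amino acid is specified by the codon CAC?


Standard genetic code lookup.
Codon CAC -> His

His


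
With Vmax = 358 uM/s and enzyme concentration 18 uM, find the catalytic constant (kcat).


kcat = Vmax / [E]t
kcat = 358 / 18
kcat = 19.8889 s^-1

19.8889 s^-1


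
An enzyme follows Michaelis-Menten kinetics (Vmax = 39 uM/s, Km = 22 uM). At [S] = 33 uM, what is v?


v = Vmax * [S] / (Km + [S])
v = 39 * 33 / (22 + 33)
v = 23.4 uM/s

23.4 uM/s


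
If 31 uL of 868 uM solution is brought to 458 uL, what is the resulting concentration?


C2 = C1 * V1 / V2
C2 = 868 * 31 / 458
C2 = 58.7511 uM

58.7511 uM


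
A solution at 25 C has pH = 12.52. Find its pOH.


pOH = 14 - pH
pOH = 14 - 12.52
pOH = 1.48

1.48


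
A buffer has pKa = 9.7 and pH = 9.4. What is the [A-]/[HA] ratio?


[A-]/[HA] = 10^(pH - pKa)
= 10^(9.4 - 9.7)
= 0.5012

0.5012


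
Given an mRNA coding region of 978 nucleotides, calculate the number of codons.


codons = nucleotides / 3
codons = 978 / 3 = 326

326


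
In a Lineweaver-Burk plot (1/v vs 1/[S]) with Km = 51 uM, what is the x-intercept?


x-intercept = -1/Km
= -1/51
= -0.0196 1/uM

-0.0196 1/uM


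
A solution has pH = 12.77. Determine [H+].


[H+] = 10^(-pH)
[H+] = 10^(-12.77)
[H+] = 1.698e-13 M

1.698e-13 M


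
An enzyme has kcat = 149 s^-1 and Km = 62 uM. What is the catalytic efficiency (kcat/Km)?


Catalytic efficiency = kcat / Km
= 149 / 62
= 2.4032 uM^-1*s^-1

2.4032 uM^-1*s^-1


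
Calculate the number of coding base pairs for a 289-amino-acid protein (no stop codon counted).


Each amino acid = 1 codon = 3 bp
bp = 289 * 3 = 867 bp

867 bp


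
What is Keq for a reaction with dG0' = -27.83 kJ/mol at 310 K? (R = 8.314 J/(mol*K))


Keq = exp(-dG0 * 1000 / (R * T))
Keq = exp(-(-27.83) * 1000 / (8.314 * 310))
Keq = 48920.6306

48920.6306


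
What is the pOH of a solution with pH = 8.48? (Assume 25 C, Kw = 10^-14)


pOH = 14 - pH
pOH = 14 - 8.48
pOH = 5.52

5.52


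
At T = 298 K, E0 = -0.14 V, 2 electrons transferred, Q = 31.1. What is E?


E = E0 - (RT/nF) * ln(Q)
E = -0.14 - (8.314 * 298 / (2 * 96485)) * ln(31.1)
E = -0.1841 V

-0.1841 V


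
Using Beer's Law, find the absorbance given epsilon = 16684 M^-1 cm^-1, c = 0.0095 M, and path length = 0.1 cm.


A = epsilon * c * l
A = 16684 * 0.0095 * 0.1
A = 15.8498

15.8498


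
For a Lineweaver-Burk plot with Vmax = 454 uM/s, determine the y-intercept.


y-intercept = 1/Vmax
= 1/454
= 0.0022 s/uM

0.0022 s/uM


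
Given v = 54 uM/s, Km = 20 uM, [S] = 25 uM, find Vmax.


Vmax = v * (Km + [S]) / [S]
Vmax = 54 * (20 + 25) / 25
Vmax = 97.2 uM/s

97.2 uM/s


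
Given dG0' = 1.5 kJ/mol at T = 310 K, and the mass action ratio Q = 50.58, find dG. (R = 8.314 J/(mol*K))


dG = dG0' + RT * ln(Q) / 1000
dG = 1.5 + 8.314 * 310 * ln(50.58) / 1000
dG = 11.6123 kJ/mol

11.6123 kJ/mol


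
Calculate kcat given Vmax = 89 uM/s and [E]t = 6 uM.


kcat = Vmax / [E]t
kcat = 89 / 6
kcat = 14.8333 s^-1

14.8333 s^-1


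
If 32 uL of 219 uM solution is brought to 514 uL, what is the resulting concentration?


C2 = C1 * V1 / V2
C2 = 219 * 32 / 514
C2 = 13.6342 uM

13.6342 uM


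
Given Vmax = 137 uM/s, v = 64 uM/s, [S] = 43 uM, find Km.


Km = [S] * (Vmax - v) / v
Km = 43 * (137 - 64) / 64
Km = 49.0469 uM

49.0469 uM


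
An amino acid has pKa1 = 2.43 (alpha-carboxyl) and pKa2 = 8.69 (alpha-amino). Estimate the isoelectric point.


pI = (pKa1 + pKa2) / 2
pI = (2.43 + 8.69) / 2
pI = 5.56

5.56


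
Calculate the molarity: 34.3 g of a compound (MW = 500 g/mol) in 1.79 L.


C = (mass / MW) / volume
C = (34.3 / 500) / 1.79
C = 0.0383 M

0.0383 M


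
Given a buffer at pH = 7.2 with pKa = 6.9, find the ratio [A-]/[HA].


[A-]/[HA] = 10^(pH - pKa)
= 10^(7.2 - 6.9)
= 1.9953

1.9953


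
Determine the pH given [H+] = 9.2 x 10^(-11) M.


pH = -log10([H+])
pH = -log10(9.2 x 10^(-11))
pH = 10.0362

10.0362


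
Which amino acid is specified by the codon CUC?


Standard genetic code lookup.
Codon CUC -> Leu

Leu


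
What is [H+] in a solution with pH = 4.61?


[H+] = 10^(-pH)
[H+] = 10^(-4.61)
[H+] = 2.455e-05 M

2.455e-05 M


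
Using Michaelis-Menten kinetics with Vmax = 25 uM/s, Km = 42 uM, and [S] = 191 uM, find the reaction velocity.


v = Vmax * [S] / (Km + [S])
v = 25 * 191 / (42 + 191)
v = 20.4936 uM/s

20.4936 uM/s


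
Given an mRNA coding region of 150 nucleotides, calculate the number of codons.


codons = nucleotides / 3
codons = 150 / 3 = 50

50


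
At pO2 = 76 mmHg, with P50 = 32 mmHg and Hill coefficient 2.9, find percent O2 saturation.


Y = pO2^n / (P50^n + pO2^n)
Y = 76^2.9 / (32^2.9 + 76^2.9)
Y = 92.47%

92.47%


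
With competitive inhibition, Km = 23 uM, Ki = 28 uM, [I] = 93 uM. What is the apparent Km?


Km_app = Km * (1 + [I]/Ki)
Km_app = 23 * (1 + 93/28)
Km_app = 99.3929 uM

99.3929 uM


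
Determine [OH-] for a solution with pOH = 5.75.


[OH-] = 10^(-pOH)
[OH-] = 10^(-5.75)
[OH-] = 1.778e-06 M

1.778e-06 M


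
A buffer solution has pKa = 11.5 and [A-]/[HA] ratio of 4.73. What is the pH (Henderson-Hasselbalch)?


pH = pKa + log10([A-]/[HA])
pH = 11.5 + log10(4.73)
pH = 12.1749

12.1749


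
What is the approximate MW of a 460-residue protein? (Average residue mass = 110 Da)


MW = n_residues * 110 Da
MW = 460 * 110
MW = 50600 Da

50600 Da


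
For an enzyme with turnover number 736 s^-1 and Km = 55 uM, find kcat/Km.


Catalytic efficiency = kcat / Km
= 736 / 55
= 13.3818 uM^-1*s^-1

13.3818 uM^-1*s^-1


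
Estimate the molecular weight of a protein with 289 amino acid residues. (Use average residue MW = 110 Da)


MW = n_residues * 110 Da
MW = 289 * 110
MW = 31790 Da

31790 Da


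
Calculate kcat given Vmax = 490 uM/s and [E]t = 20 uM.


kcat = Vmax / [E]t
kcat = 490 / 20
kcat = 24.5 s^-1

24.5 s^-1


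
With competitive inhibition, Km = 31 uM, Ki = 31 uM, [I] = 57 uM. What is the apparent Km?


Km_app = Km * (1 + [I]/Ki)
Km_app = 31 * (1 + 57/31)
Km_app = 88.0 uM

88.0 uM


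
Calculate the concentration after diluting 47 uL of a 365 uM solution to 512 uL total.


C2 = C1 * V1 / V2
C2 = 365 * 47 / 512
C2 = 33.5059 uM

33.5059 uM


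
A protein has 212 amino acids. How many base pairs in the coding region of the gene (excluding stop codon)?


Each amino acid = 1 codon = 3 bp
bp = 212 * 3 = 636 bp

636 bp


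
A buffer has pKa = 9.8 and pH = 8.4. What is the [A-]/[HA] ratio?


[A-]/[HA] = 10^(pH - pKa)
= 10^(8.4 - 9.8)
= 0.0398

0.0398


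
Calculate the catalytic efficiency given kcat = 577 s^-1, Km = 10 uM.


Catalytic efficiency = kcat / Km
= 577 / 10
= 57.7 uM^-1*s^-1

57.7 uM^-1*s^-1


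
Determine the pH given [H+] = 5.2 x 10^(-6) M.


pH = -log10([H+])
pH = -log10(5.2 x 10^(-6))
pH = 5.284

5.284


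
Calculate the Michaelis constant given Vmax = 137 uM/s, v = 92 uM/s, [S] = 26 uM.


Km = [S] * (Vmax - v) / v
Km = 26 * (137 - 92) / 92
Km = 12.7174 uM

12.7174 uM


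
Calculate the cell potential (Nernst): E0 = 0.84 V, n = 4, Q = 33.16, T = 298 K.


E = E0 - (RT/nF) * ln(Q)
E = 0.84 - (8.314 * 298 / (4 * 96485)) * ln(33.16)
E = 0.8175 V

0.8175 V


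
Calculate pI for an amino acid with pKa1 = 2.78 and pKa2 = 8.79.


pI = (pKa1 + pKa2) / 2
pI = (2.78 + 8.79) / 2
pI = 5.785

5.785


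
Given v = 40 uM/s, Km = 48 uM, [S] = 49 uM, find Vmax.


Vmax = v * (Km + [S]) / [S]
Vmax = 40 * (48 + 49) / 49
Vmax = 79.1837 uM/s

79.1837 uM/s


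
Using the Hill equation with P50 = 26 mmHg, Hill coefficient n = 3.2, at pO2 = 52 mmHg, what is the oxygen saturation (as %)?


Y = pO2^n / (P50^n + pO2^n)
Y = 52^3.2 / (26^3.2 + 52^3.2)
Y = 90.19%

90.19%


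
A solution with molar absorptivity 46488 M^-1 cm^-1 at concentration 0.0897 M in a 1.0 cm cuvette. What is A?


A = epsilon * c * l
A = 46488 * 0.0897 * 1.0
A = 4169.9736

4169.9736


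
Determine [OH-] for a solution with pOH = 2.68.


[OH-] = 10^(-pOH)
[OH-] = 10^(-2.68)
[OH-] = 0.0021 M

0.0021 M


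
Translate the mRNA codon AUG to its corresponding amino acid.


Standard genetic code lookup.
Codon AUG -> Met (start)

Met (start)


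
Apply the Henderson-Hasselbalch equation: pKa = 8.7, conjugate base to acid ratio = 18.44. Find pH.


pH = pKa + log10([A-]/[HA])
pH = 8.7 + log10(18.44)
pH = 9.9658

9.9658


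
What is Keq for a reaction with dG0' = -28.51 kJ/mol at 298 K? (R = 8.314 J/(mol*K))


Keq = exp(-dG0 * 1000 / (R * T))
Keq = exp(-(-28.51) * 1000 / (8.314 * 298))
Keq = 99432.4397

99432.4397


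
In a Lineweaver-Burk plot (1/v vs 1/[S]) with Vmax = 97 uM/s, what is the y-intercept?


y-intercept = 1/Vmax
= 1/97
= 0.0103 s/uM

0.0103 s/uM


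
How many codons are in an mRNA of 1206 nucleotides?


codons = nucleotides / 3
codons = 1206 / 3 = 402

402


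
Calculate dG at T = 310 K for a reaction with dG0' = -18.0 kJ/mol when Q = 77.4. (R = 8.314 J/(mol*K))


dG = dG0' + RT * ln(Q) / 1000
dG = -18.0 + 8.314 * 310 * ln(77.4) / 1000
dG = -6.7912 kJ/mol

-6.7912 kJ/mol


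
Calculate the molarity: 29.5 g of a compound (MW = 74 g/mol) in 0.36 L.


C = (mass / MW) / volume
C = (29.5 / 74) / 0.36
C = 1.1074 M

1.1074 M


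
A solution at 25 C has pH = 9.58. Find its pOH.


pOH = 14 - pH
pOH = 14 - 9.58
pOH = 4.42

4.42


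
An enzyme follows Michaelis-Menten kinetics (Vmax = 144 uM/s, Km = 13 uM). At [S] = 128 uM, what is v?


v = Vmax * [S] / (Km + [S])
v = 144 * 128 / (13 + 128)
v = 130.7234 uM/s

130.7234 uM/s


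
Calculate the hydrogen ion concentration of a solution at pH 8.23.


[H+] = 10^(-pH)
[H+] = 10^(-8.23)
[H+] = 5.888e-09 M

5.888e-09 M


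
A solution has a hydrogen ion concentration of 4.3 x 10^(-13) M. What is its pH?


pH = -log10([H+])
pH = -log10(4.3 x 10^(-13))
pH = 12.3665

12.3665


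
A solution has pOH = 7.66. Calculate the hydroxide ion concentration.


[OH-] = 10^(-pOH)
[OH-] = 10^(-7.66)
[OH-] = 2.188e-08 M

2.188e-08 M


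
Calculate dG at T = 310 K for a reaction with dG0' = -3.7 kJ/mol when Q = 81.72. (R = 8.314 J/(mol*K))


dG = dG0' + RT * ln(Q) / 1000
dG = -3.7 + 8.314 * 310 * ln(81.72) / 1000
dG = 7.6488 kJ/mol

7.6488 kJ/mol


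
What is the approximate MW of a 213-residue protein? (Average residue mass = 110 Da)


MW = n_residues * 110 Da
MW = 213 * 110
MW = 23430 Da

23430 Da


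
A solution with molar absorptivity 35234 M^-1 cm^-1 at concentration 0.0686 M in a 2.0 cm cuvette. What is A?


A = epsilon * c * l
A = 35234 * 0.0686 * 2.0
A = 4834.1048

4834.1048


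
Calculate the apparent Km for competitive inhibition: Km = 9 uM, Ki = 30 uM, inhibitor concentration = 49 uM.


Km_app = Km * (1 + [I]/Ki)
Km_app = 9 * (1 + 49/30)
Km_app = 23.7 uM

23.7 uM


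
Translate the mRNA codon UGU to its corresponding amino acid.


Standard genetic code lookup.
Codon UGU -> Cys

Cys


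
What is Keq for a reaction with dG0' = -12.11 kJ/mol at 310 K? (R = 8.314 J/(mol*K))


Keq = exp(-dG0 * 1000 / (R * T))
Keq = exp(-(-12.11) * 1000 / (8.314 * 310))
Keq = 109.7981

109.7981


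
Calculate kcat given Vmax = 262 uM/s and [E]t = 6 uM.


kcat = Vmax / [E]t
kcat = 262 / 6
kcat = 43.6667 s^-1

43.6667 s^-1


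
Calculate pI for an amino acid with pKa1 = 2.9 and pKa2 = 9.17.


pI = (pKa1 + pKa2) / 2
pI = (2.9 + 9.17) / 2
pI = 6.035

6.035


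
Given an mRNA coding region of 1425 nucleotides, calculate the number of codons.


codons = nucleotides / 3
codons = 1425 / 3 = 475

475


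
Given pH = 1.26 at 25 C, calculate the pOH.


pOH = 14 - pH
pOH = 14 - 1.26
pOH = 12.74

12.74


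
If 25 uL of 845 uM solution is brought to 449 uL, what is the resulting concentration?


C2 = C1 * V1 / V2
C2 = 845 * 25 / 449
C2 = 47.049 uM

47.049 uM


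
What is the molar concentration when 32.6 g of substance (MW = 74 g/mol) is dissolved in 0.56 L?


C = (mass / MW) / volume
C = (32.6 / 74) / 0.56
C = 0.7867 M

0.7867 M


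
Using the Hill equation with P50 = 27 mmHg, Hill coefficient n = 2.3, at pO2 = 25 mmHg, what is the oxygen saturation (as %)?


Y = pO2^n / (P50^n + pO2^n)
Y = 25^2.3 / (27^2.3 + 25^2.3)
Y = 45.59%

45.59%


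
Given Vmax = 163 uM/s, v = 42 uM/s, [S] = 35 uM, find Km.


Km = [S] * (Vmax - v) / v
Km = 35 * (163 - 42) / 42
Km = 100.8333 uM

100.8333 uM


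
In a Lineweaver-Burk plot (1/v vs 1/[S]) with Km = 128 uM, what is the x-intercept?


x-intercept = -1/Km
= -1/128
= -0.0078 1/uM

-0.0078 1/uM


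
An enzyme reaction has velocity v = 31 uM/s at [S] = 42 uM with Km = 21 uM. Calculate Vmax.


Vmax = v * (Km + [S]) / [S]
Vmax = 31 * (21 + 42) / 42
Vmax = 46.5 uM/s

46.5 uM/s


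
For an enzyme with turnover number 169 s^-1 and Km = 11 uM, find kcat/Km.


Catalytic efficiency = kcat / Km
= 169 / 11
= 15.3636 uM^-1*s^-1

15.3636 uM^-1*s^-1


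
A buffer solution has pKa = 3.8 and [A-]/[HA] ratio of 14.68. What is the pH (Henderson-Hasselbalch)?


pH = pKa + log10([A-]/[HA])
pH = 3.8 + log10(14.68)
pH = 4.9667

4.9667


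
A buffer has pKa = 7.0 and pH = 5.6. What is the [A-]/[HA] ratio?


[A-]/[HA] = 10^(pH - pKa)
= 10^(5.6 - 7.0)
= 0.0398

0.0398


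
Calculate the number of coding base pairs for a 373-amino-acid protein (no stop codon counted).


Each amino acid = 1 codon = 3 bp
bp = 373 * 3 = 1119 bp

1119 bp


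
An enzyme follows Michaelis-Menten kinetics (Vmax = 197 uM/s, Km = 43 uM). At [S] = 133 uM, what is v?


v = Vmax * [S] / (Km + [S])
v = 197 * 133 / (43 + 133)
v = 148.8693 uM/s

148.8693 uM/s


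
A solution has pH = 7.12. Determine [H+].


[H+] = 10^(-pH)
[H+] = 10^(-7.12)
[H+] = 7.586e-08 M

7.586e-08 M


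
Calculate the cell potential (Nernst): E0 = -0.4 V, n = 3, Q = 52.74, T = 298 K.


E = E0 - (RT/nF) * ln(Q)
E = -0.4 - (8.314 * 298 / (3 * 96485)) * ln(52.74)
E = -0.4339 V

-0.4339 V


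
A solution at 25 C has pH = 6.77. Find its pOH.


pOH = 14 - pH
pOH = 14 - 6.77
pOH = 7.23

7.23


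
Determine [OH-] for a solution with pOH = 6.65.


[OH-] = 10^(-pOH)
[OH-] = 10^(-6.65)
[OH-] = 2.239e-07 M

2.239e-07 M


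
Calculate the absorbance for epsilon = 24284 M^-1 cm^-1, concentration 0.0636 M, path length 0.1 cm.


A = epsilon * c * l
A = 24284 * 0.0636 * 0.1
A = 154.4462

154.4462


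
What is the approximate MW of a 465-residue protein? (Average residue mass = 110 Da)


MW = n_residues * 110 Da
MW = 465 * 110
MW = 51150 Da

51150 Da


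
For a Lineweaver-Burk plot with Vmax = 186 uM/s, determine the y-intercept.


y-intercept = 1/Vmax
= 1/186
= 0.0054 s/uM

0.0054 s/uM


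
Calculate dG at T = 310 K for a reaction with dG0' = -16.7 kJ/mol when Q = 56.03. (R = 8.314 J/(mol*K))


dG = dG0' + RT * ln(Q) / 1000
dG = -16.7 + 8.314 * 310 * ln(56.03) / 1000
dG = -6.3239 kJ/mol

-6.3239 kJ/mol
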